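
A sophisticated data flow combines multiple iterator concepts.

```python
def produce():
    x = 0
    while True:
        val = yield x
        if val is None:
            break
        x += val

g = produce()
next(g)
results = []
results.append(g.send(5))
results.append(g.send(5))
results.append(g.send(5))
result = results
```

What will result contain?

Step 1: next(g) -> yield 0.
Step 2: send(5) -> x = 5, yield 5.
Step 3: send(5) -> x = 10, yield 10.
Step 4: send(5) -> x = 15, yield 15.
Therefore result = [5, 10, 15].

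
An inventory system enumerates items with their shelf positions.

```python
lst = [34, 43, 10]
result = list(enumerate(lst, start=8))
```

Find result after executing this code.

Step 1: enumerate with start=8:
  (8, 34)
  (9, 43)
  (10, 10)
Therefore result = [(8, 34), (9, 43), (10, 10)].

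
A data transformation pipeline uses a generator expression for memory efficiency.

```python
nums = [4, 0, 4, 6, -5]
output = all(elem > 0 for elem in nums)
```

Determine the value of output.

Step 1: Check elem > 0 for each element in [4, 0, 4, 6, -5]:
  4 > 0: True
  0 > 0: False
  4 > 0: True
  6 > 0: True
  -5 > 0: False
Step 2: all() returns False.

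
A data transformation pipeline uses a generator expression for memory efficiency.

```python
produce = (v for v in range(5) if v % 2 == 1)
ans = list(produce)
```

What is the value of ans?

Step 1: Filter range(5) keeping only odd values:
  v=0: even, excluded
  v=1: odd, included
  v=2: even, excluded
  v=3: odd, included
  v=4: even, excluded
Therefore ans = [1, 3].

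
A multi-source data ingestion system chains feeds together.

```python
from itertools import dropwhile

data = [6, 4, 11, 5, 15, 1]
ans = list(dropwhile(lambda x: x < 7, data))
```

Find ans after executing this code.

Step 1: dropwhile drops elements while < 7:
  6 < 7: dropped
  4 < 7: dropped
  11: kept (dropping stopped)
Step 2: Remaining elements kept regardless of condition.
Therefore ans = [11, 5, 15, 1].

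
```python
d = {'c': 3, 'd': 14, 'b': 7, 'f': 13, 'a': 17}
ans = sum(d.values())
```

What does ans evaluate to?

Step 1: d.values() = [3, 14, 7, 13, 17].
Step 2: sum = 54.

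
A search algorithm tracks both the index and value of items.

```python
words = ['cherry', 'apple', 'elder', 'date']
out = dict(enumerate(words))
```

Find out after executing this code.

Step 1: enumerate pairs indices with words:
  0 -> 'cherry'
  1 -> 'apple'
  2 -> 'elder'
  3 -> 'date'
Therefore out = {0: 'cherry', 1: 'apple', 2: 'elder', 3: 'date'}.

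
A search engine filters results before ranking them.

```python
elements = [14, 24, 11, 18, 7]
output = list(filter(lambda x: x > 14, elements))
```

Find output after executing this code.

Step 1: Filter elements > 14:
  14: removed
  24: kept
  11: removed
  18: kept
  7: removed
Therefore output = [24, 18].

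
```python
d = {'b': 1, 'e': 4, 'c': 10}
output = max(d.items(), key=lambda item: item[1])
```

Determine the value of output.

Step 1: Find item with maximum value:
  ('b', 1)
  ('e', 4)
  ('c', 10)
Step 2: Maximum value is 10 at key 'c'.
Therefore output = ('c', 10).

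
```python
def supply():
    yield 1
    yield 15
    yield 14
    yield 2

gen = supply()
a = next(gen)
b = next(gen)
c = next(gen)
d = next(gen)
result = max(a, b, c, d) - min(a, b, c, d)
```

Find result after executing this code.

Step 1: Create generator and consume all values:
  a = next(gen) = 1
  b = next(gen) = 15
  c = next(gen) = 14
  d = next(gen) = 2
Step 2: max = 15, min = 1, result = 15 - 1 = 14.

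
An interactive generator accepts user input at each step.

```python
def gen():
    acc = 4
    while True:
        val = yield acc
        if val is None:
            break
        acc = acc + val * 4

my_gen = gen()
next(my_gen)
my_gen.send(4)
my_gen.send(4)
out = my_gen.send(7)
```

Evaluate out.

Step 1: next() -> yield acc=4.
Step 2: send(4) -> val=4, acc = 4 + 4*4 = 20, yield 20.
Step 3: send(4) -> val=4, acc = 20 + 4*4 = 36, yield 36.
Step 4: send(7) -> val=7, acc = 36 + 7*4 = 64, yield 64.
Therefore out = 64.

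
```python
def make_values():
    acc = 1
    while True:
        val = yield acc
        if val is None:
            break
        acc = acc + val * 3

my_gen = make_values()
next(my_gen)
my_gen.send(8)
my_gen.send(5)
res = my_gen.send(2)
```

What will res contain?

Step 1: next() -> yield acc=1.
Step 2: send(8) -> val=8, acc = 1 + 8*3 = 25, yield 25.
Step 3: send(5) -> val=5, acc = 25 + 5*3 = 40, yield 40.
Step 4: send(2) -> val=2, acc = 40 + 2*3 = 46, yield 46.
Therefore res = 46.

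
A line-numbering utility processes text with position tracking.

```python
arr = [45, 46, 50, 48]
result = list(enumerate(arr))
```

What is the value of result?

Step 1: enumerate pairs each element with its index:
  (0, 45)
  (1, 46)
  (2, 50)
  (3, 48)
Therefore result = [(0, 45), (1, 46), (2, 50), (3, 48)].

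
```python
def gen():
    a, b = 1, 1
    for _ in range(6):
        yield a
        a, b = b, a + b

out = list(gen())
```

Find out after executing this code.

Step 1: Fibonacci-like sequence starting with a=1, b=1:
  Iteration 1: yield a=1, then a,b = 1,2
  Iteration 2: yield a=1, then a,b = 2,3
  Iteration 3: yield a=2, then a,b = 3,5
  Iteration 4: yield a=3, then a,b = 5,8
  Iteration 5: yield a=5, then a,b = 8,13
  Iteration 6: yield a=8, then a,b = 13,21
Therefore out = [1, 1, 2, 3, 5, 8].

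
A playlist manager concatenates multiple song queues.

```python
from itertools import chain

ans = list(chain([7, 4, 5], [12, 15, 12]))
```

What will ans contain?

Step 1: chain() concatenates iterables: [7, 4, 5] + [12, 15, 12].
Therefore ans = [7, 4, 5, 12, 15, 12].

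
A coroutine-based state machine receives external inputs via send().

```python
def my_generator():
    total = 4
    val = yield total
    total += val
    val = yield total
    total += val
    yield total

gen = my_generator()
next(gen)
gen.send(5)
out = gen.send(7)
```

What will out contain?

Step 1: next() -> yield total=4.
Step 2: send(5) -> val=5, total = 4+5 = 9, yield 9.
Step 3: send(7) -> val=7, total = 9+7 = 16, yield 16.
Therefore out = 16.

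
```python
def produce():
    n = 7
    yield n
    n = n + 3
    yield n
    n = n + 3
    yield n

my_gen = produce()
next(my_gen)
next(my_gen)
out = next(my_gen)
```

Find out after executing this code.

Step 1: Trace through generator execution:
  Yield 1: n starts at 7, yield 7
  Yield 2: n = 7 + 3 = 10, yield 10
  Yield 3: n = 10 + 3 = 13, yield 13
Step 2: First next() gets 7, second next() gets the second value, third next() yields 13.
Therefore out = 13.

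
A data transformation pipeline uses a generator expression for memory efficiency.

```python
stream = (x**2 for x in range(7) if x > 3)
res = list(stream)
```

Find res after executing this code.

Step 1: For range(7), keep x > 3, then square:
  x=0: 0 <= 3, excluded
  x=1: 1 <= 3, excluded
  x=2: 2 <= 3, excluded
  x=3: 3 <= 3, excluded
  x=4: 4 > 3, yield 4**2 = 16
  x=5: 5 > 3, yield 5**2 = 25
  x=6: 6 > 3, yield 6**2 = 36
Therefore res = [16, 25, 36].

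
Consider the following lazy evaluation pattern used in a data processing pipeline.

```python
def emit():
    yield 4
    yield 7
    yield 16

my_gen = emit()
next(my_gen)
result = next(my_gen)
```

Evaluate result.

Step 1: emit() creates a generator.
Step 2: next(my_gen) yields 4 (consumed and discarded).
Step 3: next(my_gen) yields 7, assigned to result.
Therefore result = 7.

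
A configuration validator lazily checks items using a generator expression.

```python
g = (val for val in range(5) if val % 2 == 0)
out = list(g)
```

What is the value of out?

Step 1: Filter range(5) keeping only even values:
  val=0: even, included
  val=1: odd, excluded
  val=2: even, included
  val=3: odd, excluded
  val=4: even, included
Therefore out = [0, 2, 4].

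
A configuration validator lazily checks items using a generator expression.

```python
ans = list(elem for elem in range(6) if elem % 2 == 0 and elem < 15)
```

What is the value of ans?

Step 1: Filter range(6) where elem % 2 == 0 and elem < 15:
  elem=0: both conditions met, included
  elem=1: excluded (1 % 2 != 0)
  elem=2: both conditions met, included
  elem=3: excluded (3 % 2 != 0)
  elem=4: both conditions met, included
  elem=5: excluded (5 % 2 != 0)
Therefore ans = [0, 2, 4].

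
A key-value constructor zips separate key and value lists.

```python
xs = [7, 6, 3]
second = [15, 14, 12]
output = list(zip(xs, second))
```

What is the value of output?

Step 1: zip pairs elements at same index:
  Index 0: (7, 15)
  Index 1: (6, 14)
  Index 2: (3, 12)
Therefore output = [(7, 15), (6, 14), (3, 12)].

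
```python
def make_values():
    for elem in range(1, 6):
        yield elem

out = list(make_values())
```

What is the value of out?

Step 1: The generator yields each value from range(1, 6).
Step 2: list() consumes all yields: [1, 2, 3, 4, 5].
Therefore out = [1, 2, 3, 4, 5].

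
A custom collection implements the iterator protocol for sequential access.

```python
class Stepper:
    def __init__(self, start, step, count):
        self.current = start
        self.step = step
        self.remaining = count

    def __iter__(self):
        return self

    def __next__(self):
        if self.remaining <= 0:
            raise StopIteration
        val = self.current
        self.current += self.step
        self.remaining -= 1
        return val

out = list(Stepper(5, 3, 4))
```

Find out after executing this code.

Step 1: Stepper starts at 5, increments by 3, for 4 steps:
  Yield 5, then current += 3
  Yield 8, then current += 3
  Yield 11, then current += 3
  Yield 14, then current += 3
Therefore out = [5, 8, 11, 14].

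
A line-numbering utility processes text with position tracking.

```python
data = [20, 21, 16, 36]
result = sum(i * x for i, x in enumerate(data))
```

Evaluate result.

Step 1: Compute i * x for each (i, x) in enumerate([20, 21, 16, 36]):
  i=0, x=20: 0*20 = 0
  i=1, x=21: 1*21 = 21
  i=2, x=16: 2*16 = 32
  i=3, x=36: 3*36 = 108
Step 2: sum = 0 + 21 + 32 + 108 = 161.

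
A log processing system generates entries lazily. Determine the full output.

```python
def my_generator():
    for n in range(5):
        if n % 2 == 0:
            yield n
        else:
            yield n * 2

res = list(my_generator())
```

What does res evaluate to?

Step 1: For each n in range(5), yield n if even, else n*2:
  n=0 (even): yield 0
  n=1 (odd): yield 1*2 = 2
  n=2 (even): yield 2
  n=3 (odd): yield 3*2 = 6
  n=4 (even): yield 4
Therefore res = [0, 2, 2, 6, 4].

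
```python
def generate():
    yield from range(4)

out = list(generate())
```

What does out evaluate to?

Step 1: yield from delegates to the iterable, yielding each element.
Step 2: Collected values: [0, 1, 2, 3].
Therefore out = [0, 1, 2, 3].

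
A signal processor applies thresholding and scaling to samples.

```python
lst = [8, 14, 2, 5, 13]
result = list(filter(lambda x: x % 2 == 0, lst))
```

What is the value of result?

Step 1: Filter elements divisible by 2:
  8 % 2 = 0: kept
  14 % 2 = 0: kept
  2 % 2 = 0: kept
  5 % 2 = 1: removed
  13 % 2 = 1: removed
Therefore result = [8, 14, 2].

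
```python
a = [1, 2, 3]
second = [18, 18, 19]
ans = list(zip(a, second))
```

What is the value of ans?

Step 1: zip pairs elements at same index:
  Index 0: (1, 18)
  Index 1: (2, 18)
  Index 2: (3, 19)
Therefore ans = [(1, 18), (2, 18), (3, 19)].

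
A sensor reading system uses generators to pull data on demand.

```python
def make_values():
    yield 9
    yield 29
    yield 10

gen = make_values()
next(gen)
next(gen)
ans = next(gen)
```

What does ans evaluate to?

Step 1: make_values() creates a generator.
Step 2: next(gen) yields 9 (consumed and discarded).
Step 3: next(gen) yields 29 (consumed and discarded).
Step 4: next(gen) yields 10, assigned to ans.
Therefore ans = 10.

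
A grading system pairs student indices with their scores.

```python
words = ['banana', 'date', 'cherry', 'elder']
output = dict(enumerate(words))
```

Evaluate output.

Step 1: enumerate pairs indices with words:
  0 -> 'banana'
  1 -> 'date'
  2 -> 'cherry'
  3 -> 'elder'
Therefore output = {0: 'banana', 1: 'date', 2: 'cherry', 3: 'elder'}.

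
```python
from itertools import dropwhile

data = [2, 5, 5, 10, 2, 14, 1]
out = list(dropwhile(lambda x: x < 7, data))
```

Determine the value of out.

Step 1: dropwhile drops elements while < 7:
  2 < 7: dropped
  5 < 7: dropped
  5 < 7: dropped
  10: kept (dropping stopped)
Step 2: Remaining elements kept regardless of condition.
Therefore out = [10, 2, 14, 1].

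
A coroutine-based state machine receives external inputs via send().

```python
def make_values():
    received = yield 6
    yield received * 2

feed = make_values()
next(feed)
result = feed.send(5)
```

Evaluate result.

Step 1: next(feed) advances to first yield, producing 6.
Step 2: send(5) resumes, received = 5.
Step 3: yield received * 2 = 5 * 2 = 10.
Therefore result = 10.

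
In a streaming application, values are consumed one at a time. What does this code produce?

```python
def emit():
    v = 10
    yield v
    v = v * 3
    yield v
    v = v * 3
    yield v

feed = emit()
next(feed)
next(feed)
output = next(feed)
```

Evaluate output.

Step 1: Trace through generator execution:
  Yield 1: v starts at 10, yield 10
  Yield 2: v = 10 * 3 = 30, yield 30
  Yield 3: v = 30 * 3 = 90, yield 90
Step 2: First next() gets 10, second next() gets the second value, third next() yields 90.
Therefore output = 90.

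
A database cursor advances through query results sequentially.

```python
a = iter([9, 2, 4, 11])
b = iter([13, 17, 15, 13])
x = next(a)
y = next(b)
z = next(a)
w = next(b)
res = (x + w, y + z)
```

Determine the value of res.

Step 1: a iterates [9, 2, 4, 11], b iterates [13, 17, 15, 13].
Step 2: x = next(a) = 9, y = next(b) = 13.
Step 3: z = next(a) = 2, w = next(b) = 17.
Step 4: res = (9 + 17, 13 + 2) = (26, 15).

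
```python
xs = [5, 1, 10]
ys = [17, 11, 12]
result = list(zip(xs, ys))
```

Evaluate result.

Step 1: zip pairs elements at same index:
  Index 0: (5, 17)
  Index 1: (1, 11)
  Index 2: (10, 12)
Therefore result = [(5, 17), (1, 11), (10, 12)].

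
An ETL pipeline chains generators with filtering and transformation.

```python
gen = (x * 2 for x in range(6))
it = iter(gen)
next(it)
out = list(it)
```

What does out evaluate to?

Step 1: Generator produces [0, 2, 4, 6, 8, 10].
Step 2: next(it) consumes first element (0).
Step 3: list(it) collects remaining: [2, 4, 6, 8, 10].
Therefore out = [2, 4, 6, 8, 10].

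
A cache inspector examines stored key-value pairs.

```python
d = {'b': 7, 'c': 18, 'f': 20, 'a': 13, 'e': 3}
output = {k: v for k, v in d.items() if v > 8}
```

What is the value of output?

Step 1: Filter items where value > 8:
  'b': 7 <= 8: removed
  'c': 18 > 8: kept
  'f': 20 > 8: kept
  'a': 13 > 8: kept
  'e': 3 <= 8: removed
Therefore output = {'c': 18, 'f': 20, 'a': 13}.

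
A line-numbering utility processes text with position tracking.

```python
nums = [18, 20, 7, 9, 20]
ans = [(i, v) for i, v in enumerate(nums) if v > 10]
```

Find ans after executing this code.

Step 1: Filter enumerate([18, 20, 7, 9, 20]) keeping v > 10:
  (0, 18): 18 > 10, included
  (1, 20): 20 > 10, included
  (2, 7): 7 <= 10, excluded
  (3, 9): 9 <= 10, excluded
  (4, 20): 20 > 10, included
Therefore ans = [(0, 18), (1, 20), (4, 20)].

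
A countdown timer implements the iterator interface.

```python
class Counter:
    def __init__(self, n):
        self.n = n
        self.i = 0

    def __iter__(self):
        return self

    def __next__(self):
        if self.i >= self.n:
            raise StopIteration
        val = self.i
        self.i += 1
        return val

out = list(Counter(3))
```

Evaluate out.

Step 1: Counter(3) creates an iterator counting 0 to 2.
Step 2: list() consumes all values: [0, 1, 2].
Therefore out = [0, 1, 2].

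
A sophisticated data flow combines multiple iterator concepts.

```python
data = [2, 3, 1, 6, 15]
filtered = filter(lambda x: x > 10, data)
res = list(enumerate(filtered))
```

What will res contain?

Step 1: Filter [2, 3, 1, 6, 15] for > 10: [15].
Step 2: enumerate re-indexes from 0: [(0, 15)].
Therefore res = [(0, 15)].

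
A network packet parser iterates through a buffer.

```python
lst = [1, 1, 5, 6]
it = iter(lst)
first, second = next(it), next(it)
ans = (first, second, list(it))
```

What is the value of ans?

Step 1: Create iterator over [1, 1, 5, 6].
Step 2: first = 1, second = 1.
Step 3: Remaining elements: [5, 6].
Therefore ans = (1, 1, [5, 6]).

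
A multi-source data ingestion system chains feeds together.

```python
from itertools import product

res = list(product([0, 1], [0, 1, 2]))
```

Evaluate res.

Step 1: product([0, 1], [0, 1, 2]) gives all pairs:
  (0, 0)
  (0, 1)
  (0, 2)
  (1, 0)
  (1, 1)
  (1, 2)
Therefore res = [(0, 0), (0, 1), (0, 2), (1, 0), (1, 1), (1, 2)].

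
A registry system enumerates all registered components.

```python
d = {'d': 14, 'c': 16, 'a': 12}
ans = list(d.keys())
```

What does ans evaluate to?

Step 1: d.keys() returns the dictionary keys in insertion order.
Therefore ans = ['d', 'c', 'a'].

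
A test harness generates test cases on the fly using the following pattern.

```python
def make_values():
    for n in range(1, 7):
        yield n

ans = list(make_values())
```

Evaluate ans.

Step 1: The generator yields each value from range(1, 7).
Step 2: list() consumes all yields: [1, 2, 3, 4, 5, 6].
Therefore ans = [1, 2, 3, 4, 5, 6].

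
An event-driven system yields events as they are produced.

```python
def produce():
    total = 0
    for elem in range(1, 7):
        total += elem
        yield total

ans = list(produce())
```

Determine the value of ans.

Step 1: Generator accumulates running sum:
  elem=1: total = 1, yield 1
  elem=2: total = 3, yield 3
  elem=3: total = 6, yield 6
  elem=4: total = 10, yield 10
  elem=5: total = 15, yield 15
  elem=6: total = 21, yield 21
Therefore ans = [1, 3, 6, 10, 15, 21].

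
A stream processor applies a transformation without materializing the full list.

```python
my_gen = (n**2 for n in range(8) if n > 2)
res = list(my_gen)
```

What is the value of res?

Step 1: For range(8), keep n > 2, then square:
  n=0: 0 <= 2, excluded
  n=1: 1 <= 2, excluded
  n=2: 2 <= 2, excluded
  n=3: 3 > 2, yield 3**2 = 9
  n=4: 4 > 2, yield 4**2 = 16
  n=5: 5 > 2, yield 5**2 = 25
  n=6: 6 > 2, yield 6**2 = 36
  n=7: 7 > 2, yield 7**2 = 49
Therefore res = [9, 16, 25, 36, 49].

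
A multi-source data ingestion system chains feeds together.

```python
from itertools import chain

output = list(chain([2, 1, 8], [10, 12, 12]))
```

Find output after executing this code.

Step 1: chain() concatenates iterables: [2, 1, 8] + [10, 12, 12].
Therefore output = [2, 1, 8, 10, 12, 12].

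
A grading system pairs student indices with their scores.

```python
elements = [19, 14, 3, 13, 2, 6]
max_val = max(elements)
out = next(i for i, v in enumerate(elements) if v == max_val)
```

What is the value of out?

Step 1: max([19, 14, 3, 13, 2, 6]) = 19.
Step 2: Find first index where value == 19:
  Index 0: 19 == 19, found!
Therefore out = 0.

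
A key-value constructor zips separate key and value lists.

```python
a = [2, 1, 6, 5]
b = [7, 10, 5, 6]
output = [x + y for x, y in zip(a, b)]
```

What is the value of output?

Step 1: Add corresponding elements:
  2 + 7 = 9
  1 + 10 = 11
  6 + 5 = 11
  5 + 6 = 11
Therefore output = [9, 11, 11, 11].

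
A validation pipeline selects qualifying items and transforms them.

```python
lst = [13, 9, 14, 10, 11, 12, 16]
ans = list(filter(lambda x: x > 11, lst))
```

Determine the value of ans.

Step 1: Filter elements > 11:
  13: kept
  9: removed
  14: kept
  10: removed
  11: removed
  12: kept
  16: kept
Therefore ans = [13, 14, 12, 16].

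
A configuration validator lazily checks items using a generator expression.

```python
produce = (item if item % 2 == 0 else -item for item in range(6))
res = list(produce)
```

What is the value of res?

Step 1: For each item in range(6), yield item if even, else -item:
  item=0: even, yield 0
  item=1: odd, yield -1
  item=2: even, yield 2
  item=3: odd, yield -3
  item=4: even, yield 4
  item=5: odd, yield -5
Therefore res = [0, -1, 2, -3, 4, -5].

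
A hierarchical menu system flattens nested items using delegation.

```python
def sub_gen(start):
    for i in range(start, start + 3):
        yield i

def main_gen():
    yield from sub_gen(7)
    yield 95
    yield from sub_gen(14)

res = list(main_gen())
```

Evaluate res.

Step 1: main_gen() delegates to sub_gen(7):
  yield 7
  yield 8
  yield 9
Step 2: yield 95
Step 3: Delegates to sub_gen(14):
  yield 14
  yield 15
  yield 16
Therefore res = [7, 8, 9, 95, 14, 15, 16].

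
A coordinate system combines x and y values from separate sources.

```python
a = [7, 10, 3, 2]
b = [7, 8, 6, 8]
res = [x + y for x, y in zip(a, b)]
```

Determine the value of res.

Step 1: Add corresponding elements:
  7 + 7 = 14
  10 + 8 = 18
  3 + 6 = 9
  2 + 8 = 10
Therefore res = [14, 18, 9, 10].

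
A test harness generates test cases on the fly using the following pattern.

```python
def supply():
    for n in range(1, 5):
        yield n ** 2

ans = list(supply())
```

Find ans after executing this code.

Step 1: For each n in range(1, 5), yield n**2:
  n=1: yield 1**2 = 1
  n=2: yield 2**2 = 4
  n=3: yield 3**2 = 9
  n=4: yield 4**2 = 16
Therefore ans = [1, 4, 9, 16].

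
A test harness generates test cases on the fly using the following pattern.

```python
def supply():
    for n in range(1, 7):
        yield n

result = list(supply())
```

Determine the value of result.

Step 1: The generator yields each value from range(1, 7).
Step 2: list() consumes all yields: [1, 2, 3, 4, 5, 6].
Therefore result = [1, 2, 3, 4, 5, 6].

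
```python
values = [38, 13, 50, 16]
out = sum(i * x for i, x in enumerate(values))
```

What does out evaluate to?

Step 1: Compute i * x for each (i, x) in enumerate([38, 13, 50, 16]):
  i=0, x=38: 0*38 = 0
  i=1, x=13: 1*13 = 13
  i=2, x=50: 2*50 = 100
  i=3, x=16: 3*16 = 48
Step 2: sum = 0 + 13 + 100 + 48 = 161.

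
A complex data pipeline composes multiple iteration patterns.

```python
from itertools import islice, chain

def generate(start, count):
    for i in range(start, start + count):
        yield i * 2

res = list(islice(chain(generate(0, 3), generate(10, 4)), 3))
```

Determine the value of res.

Step 1: generate(0, 3) yields [0, 2, 4].
Step 2: generate(10, 4) yields [20, 22, 24, 26].
Step 3: chain concatenates: [0, 2, 4, 20, 22, 24, 26].
Step 4: islice takes first 3: [0, 2, 4].
Therefore res = [0, 2, 4].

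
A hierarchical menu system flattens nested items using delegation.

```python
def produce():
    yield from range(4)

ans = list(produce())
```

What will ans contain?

Step 1: yield from delegates to the iterable, yielding each element.
Step 2: Collected values: [0, 1, 2, 3].
Therefore ans = [0, 1, 2, 3].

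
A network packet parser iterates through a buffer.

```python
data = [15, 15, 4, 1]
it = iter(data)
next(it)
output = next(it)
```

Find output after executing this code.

Step 1: Create iterator over [15, 15, 4, 1].
Step 2: next() consumes 15.
Step 3: next() returns 15.
Therefore output = 15.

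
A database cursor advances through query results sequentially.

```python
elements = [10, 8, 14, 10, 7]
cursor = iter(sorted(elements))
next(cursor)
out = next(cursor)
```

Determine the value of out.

Step 1: sorted([10, 8, 14, 10, 7]) = [7, 8, 10, 10, 14].
Step 2: Create iterator and skip 1 elements.
Step 3: next() returns 8.
Therefore out = 8.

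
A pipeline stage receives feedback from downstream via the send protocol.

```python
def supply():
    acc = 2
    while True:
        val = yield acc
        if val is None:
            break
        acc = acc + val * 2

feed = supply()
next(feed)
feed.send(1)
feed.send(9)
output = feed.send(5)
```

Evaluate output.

Step 1: next() -> yield acc=2.
Step 2: send(1) -> val=1, acc = 2 + 1*2 = 4, yield 4.
Step 3: send(9) -> val=9, acc = 4 + 9*2 = 22, yield 22.
Step 4: send(5) -> val=5, acc = 22 + 5*2 = 32, yield 32.
Therefore output = 32.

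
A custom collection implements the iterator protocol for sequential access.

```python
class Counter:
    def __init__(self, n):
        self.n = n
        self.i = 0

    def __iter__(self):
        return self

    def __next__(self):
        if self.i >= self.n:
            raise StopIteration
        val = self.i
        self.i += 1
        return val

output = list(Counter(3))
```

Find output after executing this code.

Step 1: Counter(3) creates an iterator counting 0 to 2.
Step 2: list() consumes all values: [0, 1, 2].
Therefore output = [0, 1, 2].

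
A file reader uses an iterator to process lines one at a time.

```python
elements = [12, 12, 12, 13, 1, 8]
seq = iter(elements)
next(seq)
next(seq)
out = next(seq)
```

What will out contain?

Step 1: Create iterator over [12, 12, 12, 13, 1, 8].
Step 2: next() consumes 12.
Step 3: next() consumes 12.
Step 4: next() returns 12.
Therefore out = 12.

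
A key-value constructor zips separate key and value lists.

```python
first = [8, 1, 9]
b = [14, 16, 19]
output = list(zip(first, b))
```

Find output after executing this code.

Step 1: zip pairs elements at same index:
  Index 0: (8, 14)
  Index 1: (1, 16)
  Index 2: (9, 19)
Therefore output = [(8, 14), (1, 16), (9, 19)].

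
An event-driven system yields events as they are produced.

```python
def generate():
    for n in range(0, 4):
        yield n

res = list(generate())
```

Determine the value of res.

Step 1: The generator yields each value from range(0, 4).
Step 2: list() consumes all yields: [0, 1, 2, 3].
Therefore res = [0, 1, 2, 3].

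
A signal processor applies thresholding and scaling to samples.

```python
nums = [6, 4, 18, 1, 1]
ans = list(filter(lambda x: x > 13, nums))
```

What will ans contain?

Step 1: Filter elements > 13:
  6: removed
  4: removed
  18: kept
  1: removed
  1: removed
Therefore ans = [18].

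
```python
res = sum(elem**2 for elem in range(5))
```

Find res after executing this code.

Step 1: Compute elem**2 for each elem in range(5):
  elem=0: 0**2 = 0
  elem=1: 1**2 = 1
  elem=2: 2**2 = 4
  elem=3: 3**2 = 9
  elem=4: 4**2 = 16
Step 2: sum = 0 + 1 + 4 + 9 + 16 = 30.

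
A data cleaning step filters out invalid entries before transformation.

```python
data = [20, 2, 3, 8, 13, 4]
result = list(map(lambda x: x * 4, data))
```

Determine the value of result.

Step 1: Apply lambda x: x * 4 to each element:
  20 -> 80
  2 -> 8
  3 -> 12
  8 -> 32
  13 -> 52
  4 -> 16
Therefore result = [80, 8, 12, 32, 52, 16].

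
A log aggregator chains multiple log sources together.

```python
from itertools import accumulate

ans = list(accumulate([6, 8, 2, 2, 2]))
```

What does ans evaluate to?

Step 1: accumulate computes running sums:
  + 6 = 6
  + 8 = 14
  + 2 = 16
  + 2 = 18
  + 2 = 20
Therefore ans = [6, 14, 16, 18, 20].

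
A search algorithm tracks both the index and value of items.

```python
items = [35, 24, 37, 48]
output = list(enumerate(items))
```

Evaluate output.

Step 1: enumerate pairs each element with its index:
  (0, 35)
  (1, 24)
  (2, 37)
  (3, 48)
Therefore output = [(0, 35), (1, 24), (2, 37), (3, 48)].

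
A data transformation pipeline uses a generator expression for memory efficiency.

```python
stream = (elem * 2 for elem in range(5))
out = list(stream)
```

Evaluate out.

Step 1: For each elem in range(5), compute elem*2:
  elem=0: 0*2 = 0
  elem=1: 1*2 = 2
  elem=2: 2*2 = 4
  elem=3: 3*2 = 6
  elem=4: 4*2 = 8
Therefore out = [0, 2, 4, 6, 8].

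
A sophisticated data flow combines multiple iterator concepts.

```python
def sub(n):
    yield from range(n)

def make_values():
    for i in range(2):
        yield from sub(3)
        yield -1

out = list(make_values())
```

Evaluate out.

Step 1: For each i in range(2):
  i=0: yield from sub(3) -> [0, 1, 2], then yield -1
  i=1: yield from sub(3) -> [0, 1, 2], then yield -1
Therefore out = [0, 1, 2, -1, 0, 1, 2, -1].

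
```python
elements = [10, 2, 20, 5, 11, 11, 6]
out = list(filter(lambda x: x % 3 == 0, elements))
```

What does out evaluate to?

Step 1: Filter elements divisible by 3:
  10 % 3 = 1: removed
  2 % 3 = 2: removed
  20 % 3 = 2: removed
  5 % 3 = 2: removed
  11 % 3 = 2: removed
  11 % 3 = 2: removed
  6 % 3 = 0: kept
Therefore out = [6].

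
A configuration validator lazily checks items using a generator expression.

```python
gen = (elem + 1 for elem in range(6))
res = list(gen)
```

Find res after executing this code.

Step 1: For each elem in range(6), compute elem+1:
  elem=0: 0+1 = 1
  elem=1: 1+1 = 2
  elem=2: 2+1 = 3
  elem=3: 3+1 = 4
  elem=4: 4+1 = 5
  elem=5: 5+1 = 6
Therefore res = [1, 2, 3, 4, 5, 6].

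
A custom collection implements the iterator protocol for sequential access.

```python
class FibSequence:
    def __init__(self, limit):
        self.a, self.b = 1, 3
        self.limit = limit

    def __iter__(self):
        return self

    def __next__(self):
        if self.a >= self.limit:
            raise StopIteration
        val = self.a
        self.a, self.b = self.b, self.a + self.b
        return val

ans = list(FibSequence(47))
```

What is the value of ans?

Step 1: Fibonacci-like sequence (a=1, b=3) until >= 47:
  Yield 1, then a,b = 3,4
  Yield 3, then a,b = 4,7
  Yield 4, then a,b = 7,11
  Yield 7, then a,b = 11,18
  Yield 11, then a,b = 18,29
  Yield 18, then a,b = 29,47
  Yield 29, then a,b = 47,76
Step 2: 47 >= 47, stop.
Therefore ans = [1, 3, 4, 7, 11, 18, 29].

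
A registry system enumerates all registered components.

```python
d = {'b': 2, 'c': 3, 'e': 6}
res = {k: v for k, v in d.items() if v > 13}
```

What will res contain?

Step 1: Filter items where value > 13:
  'b': 2 <= 13: removed
  'c': 3 <= 13: removed
  'e': 6 <= 13: removed
Therefore res = {}.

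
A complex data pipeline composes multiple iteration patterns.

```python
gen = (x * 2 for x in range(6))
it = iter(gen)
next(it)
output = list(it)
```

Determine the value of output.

Step 1: Generator produces [0, 2, 4, 6, 8, 10].
Step 2: next(it) consumes first element (0).
Step 3: list(it) collects remaining: [2, 4, 6, 8, 10].
Therefore output = [2, 4, 6, 8, 10].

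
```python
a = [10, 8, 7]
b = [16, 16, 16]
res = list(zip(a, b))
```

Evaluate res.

Step 1: zip pairs elements at same index:
  Index 0: (10, 16)
  Index 1: (8, 16)
  Index 2: (7, 16)
Therefore res = [(10, 16), (8, 16), (7, 16)].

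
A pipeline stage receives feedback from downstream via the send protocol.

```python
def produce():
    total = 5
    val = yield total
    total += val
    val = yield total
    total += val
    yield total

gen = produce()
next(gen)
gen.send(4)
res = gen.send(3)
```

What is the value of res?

Step 1: next() -> yield total=5.
Step 2: send(4) -> val=4, total = 5+4 = 9, yield 9.
Step 3: send(3) -> val=3, total = 9+3 = 12, yield 12.
Therefore res = 12.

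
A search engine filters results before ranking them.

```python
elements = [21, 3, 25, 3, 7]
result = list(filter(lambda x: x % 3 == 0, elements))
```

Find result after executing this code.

Step 1: Filter elements divisible by 3:
  21 % 3 = 0: kept
  3 % 3 = 0: kept
  25 % 3 = 1: removed
  3 % 3 = 0: kept
  7 % 3 = 1: removed
Therefore result = [21, 3, 3].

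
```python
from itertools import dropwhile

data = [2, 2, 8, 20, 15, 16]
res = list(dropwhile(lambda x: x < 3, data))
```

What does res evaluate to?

Step 1: dropwhile drops elements while < 3:
  2 < 3: dropped
  2 < 3: dropped
  8: kept (dropping stopped)
Step 2: Remaining elements kept regardless of condition.
Therefore res = [8, 20, 15, 16].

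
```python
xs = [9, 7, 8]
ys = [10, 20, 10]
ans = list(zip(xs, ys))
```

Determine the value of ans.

Step 1: zip pairs elements at same index:
  Index 0: (9, 10)
  Index 1: (7, 20)
  Index 2: (8, 10)
Therefore ans = [(9, 10), (7, 20), (8, 10)].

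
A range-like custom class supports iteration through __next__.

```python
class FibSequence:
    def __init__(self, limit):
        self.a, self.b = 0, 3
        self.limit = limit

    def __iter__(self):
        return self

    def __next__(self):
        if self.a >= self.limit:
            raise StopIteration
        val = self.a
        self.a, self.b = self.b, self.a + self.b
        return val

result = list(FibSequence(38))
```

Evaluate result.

Step 1: Fibonacci-like sequence (a=0, b=3) until >= 38:
  Yield 0, then a,b = 3,3
  Yield 3, then a,b = 3,6
  Yield 3, then a,b = 6,9
  Yield 6, then a,b = 9,15
  Yield 9, then a,b = 15,24
  Yield 15, then a,b = 24,39
  Yield 24, then a,b = 39,63
Step 2: 39 >= 38, stop.
Therefore result = [0, 3, 3, 6, 9, 15, 24].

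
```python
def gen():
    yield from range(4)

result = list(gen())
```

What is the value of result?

Step 1: yield from delegates to the iterable, yielding each element.
Step 2: Collected values: [0, 1, 2, 3].
Therefore result = [0, 1, 2, 3].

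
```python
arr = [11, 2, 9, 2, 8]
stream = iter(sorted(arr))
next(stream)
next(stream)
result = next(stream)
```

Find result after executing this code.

Step 1: sorted([11, 2, 9, 2, 8]) = [2, 2, 8, 9, 11].
Step 2: Create iterator and skip 2 elements.
Step 3: next() returns 8.
Therefore result = 8.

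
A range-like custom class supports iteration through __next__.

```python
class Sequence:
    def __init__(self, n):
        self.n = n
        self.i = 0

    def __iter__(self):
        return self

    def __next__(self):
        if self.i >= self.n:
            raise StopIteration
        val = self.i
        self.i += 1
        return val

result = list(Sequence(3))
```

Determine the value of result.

Step 1: Sequence(3) creates an iterator counting 0 to 2.
Step 2: list() consumes all values: [0, 1, 2].
Therefore result = [0, 1, 2].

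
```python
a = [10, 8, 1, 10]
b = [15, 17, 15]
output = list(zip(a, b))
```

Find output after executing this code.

Step 1: zip stops at shortest (len(a)=4, len(b)=3):
  Index 0: (10, 15)
  Index 1: (8, 17)
  Index 2: (1, 15)
Step 2: Last element of a (10) has no pair, dropped.
Therefore output = [(10, 15), (8, 17), (1, 15)].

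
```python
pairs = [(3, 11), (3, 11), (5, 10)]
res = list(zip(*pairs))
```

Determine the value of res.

Step 1: zip(*pairs) transposes: unzips [(3, 11), (3, 11), (5, 10)] into separate sequences.
Step 2: First elements: (3, 3, 5), second elements: (11, 11, 10).
Therefore res = [(3, 3, 5), (11, 11, 10)].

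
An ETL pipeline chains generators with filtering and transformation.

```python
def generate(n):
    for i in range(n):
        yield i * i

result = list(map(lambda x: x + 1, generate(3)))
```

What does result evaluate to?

Step 1: generate(3) yields squares: [0, 1, 4].
Step 2: map adds 1 to each: [1, 2, 5].
Therefore result = [1, 2, 5].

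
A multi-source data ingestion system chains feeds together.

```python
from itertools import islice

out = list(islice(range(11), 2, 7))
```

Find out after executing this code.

Step 1: islice(range(11), 2, 7) takes elements at indices [2, 7).
Step 2: Elements: [2, 3, 4, 5, 6].
Therefore out = [2, 3, 4, 5, 6].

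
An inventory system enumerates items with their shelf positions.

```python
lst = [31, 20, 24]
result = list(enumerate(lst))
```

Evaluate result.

Step 1: enumerate pairs each element with its index:
  (0, 31)
  (1, 20)
  (2, 24)
Therefore result = [(0, 31), (1, 20), (2, 24)].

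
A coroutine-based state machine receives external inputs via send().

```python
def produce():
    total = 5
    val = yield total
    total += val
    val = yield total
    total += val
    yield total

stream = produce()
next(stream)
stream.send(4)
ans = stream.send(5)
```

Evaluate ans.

Step 1: next() -> yield total=5.
Step 2: send(4) -> val=4, total = 5+4 = 9, yield 9.
Step 3: send(5) -> val=5, total = 9+5 = 14, yield 14.
Therefore ans = 14.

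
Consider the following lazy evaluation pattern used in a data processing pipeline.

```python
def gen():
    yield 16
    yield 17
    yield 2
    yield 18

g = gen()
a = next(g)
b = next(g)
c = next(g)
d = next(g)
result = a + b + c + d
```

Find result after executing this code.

Step 1: Create generator and consume all values:
  a = next(g) = 16
  b = next(g) = 17
  c = next(g) = 2
  d = next(g) = 18
Step 2: result = 16 + 17 + 2 + 18 = 53.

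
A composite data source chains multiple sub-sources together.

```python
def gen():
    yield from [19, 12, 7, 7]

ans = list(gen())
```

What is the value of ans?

Step 1: yield from delegates to the iterable, yielding each element.
Step 2: Collected values: [19, 12, 7, 7].
Therefore ans = [19, 12, 7, 7].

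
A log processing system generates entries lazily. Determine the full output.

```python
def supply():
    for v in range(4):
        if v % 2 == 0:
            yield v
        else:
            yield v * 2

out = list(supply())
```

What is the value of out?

Step 1: For each v in range(4), yield v if even, else v*2:
  v=0 (even): yield 0
  v=1 (odd): yield 1*2 = 2
  v=2 (even): yield 2
  v=3 (odd): yield 3*2 = 6
Therefore out = [0, 2, 2, 6].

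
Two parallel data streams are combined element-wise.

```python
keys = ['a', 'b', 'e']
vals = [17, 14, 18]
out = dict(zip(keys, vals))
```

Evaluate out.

Step 1: zip pairs keys with values:
  'a' -> 17
  'b' -> 14
  'e' -> 18
Therefore out = {'a': 17, 'b': 14, 'e': 18}.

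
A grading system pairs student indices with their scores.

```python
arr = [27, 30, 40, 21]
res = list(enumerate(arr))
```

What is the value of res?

Step 1: enumerate pairs each element with its index:
  (0, 27)
  (1, 30)
  (2, 40)
  (3, 21)
Therefore res = [(0, 27), (1, 30), (2, 40), (3, 21)].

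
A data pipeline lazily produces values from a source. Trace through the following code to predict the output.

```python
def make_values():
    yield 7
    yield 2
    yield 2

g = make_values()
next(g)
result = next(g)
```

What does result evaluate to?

Step 1: make_values() creates a generator.
Step 2: next(g) yields 7 (consumed and discarded).
Step 3: next(g) yields 2, assigned to result.
Therefore result = 2.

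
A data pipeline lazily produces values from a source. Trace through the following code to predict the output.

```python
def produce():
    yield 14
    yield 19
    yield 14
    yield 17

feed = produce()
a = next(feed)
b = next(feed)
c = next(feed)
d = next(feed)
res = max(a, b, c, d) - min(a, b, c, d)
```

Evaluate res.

Step 1: Create generator and consume all values:
  a = next(feed) = 14
  b = next(feed) = 19
  c = next(feed) = 14
  d = next(feed) = 17
Step 2: max = 19, min = 14, res = 19 - 14 = 5.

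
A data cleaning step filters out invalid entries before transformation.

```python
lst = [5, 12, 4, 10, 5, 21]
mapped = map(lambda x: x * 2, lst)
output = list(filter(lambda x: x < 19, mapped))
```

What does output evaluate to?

Step 1: Map x * 2:
  5 -> 10
  12 -> 24
  4 -> 8
  10 -> 20
  5 -> 10
  21 -> 42
Step 2: Filter for < 19:
  10: kept
  24: removed
  8: kept
  20: removed
  10: kept
  42: removed
Therefore output = [10, 8, 10].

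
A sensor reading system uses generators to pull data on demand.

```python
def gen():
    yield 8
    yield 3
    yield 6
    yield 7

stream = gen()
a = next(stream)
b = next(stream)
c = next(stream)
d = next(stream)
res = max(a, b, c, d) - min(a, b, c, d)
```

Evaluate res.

Step 1: Create generator and consume all values:
  a = next(stream) = 8
  b = next(stream) = 3
  c = next(stream) = 6
  d = next(stream) = 7
Step 2: max = 8, min = 3, res = 8 - 3 = 5.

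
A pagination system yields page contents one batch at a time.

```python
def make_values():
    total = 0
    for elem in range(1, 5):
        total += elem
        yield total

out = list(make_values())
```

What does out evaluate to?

Step 1: Generator accumulates running sum:
  elem=1: total = 1, yield 1
  elem=2: total = 3, yield 3
  elem=3: total = 6, yield 6
  elem=4: total = 10, yield 10
Therefore out = [1, 3, 6, 10].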